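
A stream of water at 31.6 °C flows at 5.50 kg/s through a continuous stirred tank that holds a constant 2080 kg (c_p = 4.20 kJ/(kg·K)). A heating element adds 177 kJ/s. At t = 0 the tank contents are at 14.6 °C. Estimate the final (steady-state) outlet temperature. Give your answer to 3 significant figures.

39.3 °C

M c_p dT/dt = ṁ c_p (T_in − T) + Q̇.
At steady state dT/dt = 0 ⇒ T_ss = T_in + Q̇/(ṁ c_p) = 31.6 + 177/(5.50·4.20) = 39.262 °C.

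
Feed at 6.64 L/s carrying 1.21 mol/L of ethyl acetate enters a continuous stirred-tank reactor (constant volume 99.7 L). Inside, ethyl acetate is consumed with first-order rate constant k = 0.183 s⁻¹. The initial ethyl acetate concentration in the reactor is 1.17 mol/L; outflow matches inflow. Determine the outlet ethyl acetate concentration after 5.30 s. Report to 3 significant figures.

Species balance: V dC/dt = Q C_in − Q C − k V C.
This is linear with rate a = Q/V + k = 0.24960 s⁻¹.
C_ss = Q C_in/(Q + kV) = 0.32286 mol/L; C(t) = C_ss + (C₀ − C_ss) e^(−a t).
C(5.30) = 0.32286 + (0.84714)·e^(−0.24960·5.30) = 0.32286 + (0.84714)·0.26637 = 0.54851 mol/L.

0.549 mol/L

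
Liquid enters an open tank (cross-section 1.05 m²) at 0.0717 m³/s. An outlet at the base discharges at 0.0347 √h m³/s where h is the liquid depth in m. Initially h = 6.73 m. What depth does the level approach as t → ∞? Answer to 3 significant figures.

Level balance: A dh/dt = 0.0717 − 0.0347 √h. Setting dh/dt = 0:
Q_in = 0.0347 √h_ss ⇒ √h_ss = 0.0717/0.0347 = 2.0663.
h_ss = 2.0663² = 4.2695 m. (Since h₀ = 6.73 m > h_ss, the level will fall toward this value.)

4.27 m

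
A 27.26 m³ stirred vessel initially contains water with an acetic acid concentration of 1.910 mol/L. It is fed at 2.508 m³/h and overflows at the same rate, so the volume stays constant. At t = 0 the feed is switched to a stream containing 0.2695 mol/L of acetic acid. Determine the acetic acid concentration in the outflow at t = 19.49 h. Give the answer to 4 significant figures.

Unsteady species balance (constant V, well mixed): V dC/dt = Q(C_in − C).
Time constant τ = V/Q = 27.26/2.508 = 10.8692 h.
Solution: C(t) = C_in + (C₀ − C_in) e^(−t/τ).
C(19.49) = 0.2695 + (1.910 − 0.2695)·e^(−19.49/10.8692) = 0.2695 + (1.64050)·0.166437 = 0.542540 mol/L.

0.5425 mol/L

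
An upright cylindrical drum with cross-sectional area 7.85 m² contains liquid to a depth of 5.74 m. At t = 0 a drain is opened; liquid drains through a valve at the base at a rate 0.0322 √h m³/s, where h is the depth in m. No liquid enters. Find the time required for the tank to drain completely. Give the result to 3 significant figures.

Mass balance (ρ constant): A dh/dt = −0.0322 √h.
This is separable: 2 d(√h)/dt = −0.0322/A, so √h = √h₀ − (0.0322/(2A)) t.
Tank is empty when √h = 0: t_empty = 2A√h₀/0.0322.
t_empty = 2·7.85·√5.74/0.0322 = 15.700·2.3958/0.0322 = 1168.2 s.

1170 s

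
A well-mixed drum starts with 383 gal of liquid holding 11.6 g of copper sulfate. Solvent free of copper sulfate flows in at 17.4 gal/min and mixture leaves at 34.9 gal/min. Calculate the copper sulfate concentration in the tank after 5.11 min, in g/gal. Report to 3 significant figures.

0.0233 g/gal

Total volume: dV/dt = Q_in − Q_out = -17.500 gal/min, so V(t) = 383 − 17.500 t and V(5.11) = 293.57 gal.
Species balance (pure solvent in): dm/dt = −Q_out · m/V(t).
Separate: dm/m = −Q_out dt/V(t) ⇒ ln(m/m₀) = −(Q_out/(Q_in−Q_out)) ln(V/V₀).
m = m₀ (V₀/V)^(Q_out/(Q_in−Q_out)) = 11.6 × (383/293.57)^(-1.9943) = 6.8259 g.
C = m/V = 6.8259/293.57 = 0.023251 g/gal.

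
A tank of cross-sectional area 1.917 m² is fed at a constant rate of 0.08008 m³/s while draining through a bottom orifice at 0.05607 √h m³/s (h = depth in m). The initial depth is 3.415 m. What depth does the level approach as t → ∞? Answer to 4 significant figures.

2.040 m

A dh/dt = Q_in − 0.05607 √h. Steady state requires inflow = outflow:
Q_in = 0.05607 √h_ss ⇒ √h_ss = 0.08008/0.05607 = 1.42821.
h_ss = 1.42821² = 2.03980 m. (Since h₀ = 3.415 m > h_ss, the level will fall toward this value.)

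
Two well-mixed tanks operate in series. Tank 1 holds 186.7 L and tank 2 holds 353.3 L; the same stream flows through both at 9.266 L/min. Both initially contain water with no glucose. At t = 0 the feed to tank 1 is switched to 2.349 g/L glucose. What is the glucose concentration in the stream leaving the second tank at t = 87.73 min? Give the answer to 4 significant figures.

Time constants: τᵢ = Vᵢ/Q for each well-mixed tank.
τ₁ = 186.7/9.266 = 20.1489 min; τ₂ = 353.3/9.266 = 38.1286 min.
Solving the cascade with C₁(0)=C₂(0)=0 gives C₂(t) = C_in[1 − (τ₁ e^(−t/τ₁) − τ₂ e^(−t/τ₂))/(τ₁ − τ₂)].
At t = 87.73: e^(−t/τ₁) = 0.0128543, e^(−t/τ₂) = 0.100169.
C₂ = 2.349·[1 − (20.1489·0.0128543 − 38.1286·0.100169)/(-17.9797)] = 2.349·0.801982 = 1.88385 g/L.

1.884 g/L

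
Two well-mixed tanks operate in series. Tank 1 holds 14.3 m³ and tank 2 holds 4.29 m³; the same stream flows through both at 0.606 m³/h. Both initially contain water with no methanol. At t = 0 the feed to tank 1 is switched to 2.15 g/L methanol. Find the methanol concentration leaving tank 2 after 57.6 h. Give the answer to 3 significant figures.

Species balance on tank i: dCᵢ/dt = (Cᵢ₋₁ − Cᵢ)/τᵢ with τᵢ = Vᵢ/Q.
τ₁ = 14.3/0.606 = 23.597 h; τ₂ = 4.29/0.606 = 7.0792 h.
Solving the cascade with C₁(0)=C₂(0)=0 gives C₂(t) = C_in[1 − (τ₁ e^(−t/τ₁) − τ₂ e^(−t/τ₂))/(τ₁ − τ₂)].
At t = 57.6: e^(−t/τ₁) = 0.087078, e^(−t/τ₂) = 0.00029266.
C₂ = 2.15·[1 − (23.597·0.087078 − 7.0792·0.00029266)/(16.518)] = 2.15·0.87573 = 1.8828 g/L.

1.88 g/L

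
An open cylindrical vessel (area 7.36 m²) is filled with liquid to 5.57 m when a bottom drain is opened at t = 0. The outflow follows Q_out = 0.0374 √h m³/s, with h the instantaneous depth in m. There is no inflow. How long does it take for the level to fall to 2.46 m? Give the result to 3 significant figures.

312 s

Mass balance (ρ constant): A dh/dt = −0.0374 √h.
∫ h^(−1/2) dh = −(0.0374/A) ∫ dt, giving 2√h = 2√h₀ − (0.0374/A) t.
t = 2A(√h₀ − √h)/0.0374 = 2·7.36·(√5.57 − √2.46)/0.0374
  = 14.720 × (2.3601 − 1.5684) / 0.0374 = 311.58 s.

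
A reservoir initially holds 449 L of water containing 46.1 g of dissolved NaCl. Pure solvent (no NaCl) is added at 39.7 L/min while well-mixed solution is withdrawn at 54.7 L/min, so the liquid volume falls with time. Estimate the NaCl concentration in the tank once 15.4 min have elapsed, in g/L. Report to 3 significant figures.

0.0152 g/L

Let m(t) be the amount of NaCl. Volume: V(t) = V₀ + (Q_in − Q_out) t = 449 − 15.000 t; V(15.4) = 218.00 L.
Species balance (pure solvent in): dm/dt = −Q_out · m/V(t).
dm/m = −Q_out dt/(V₀ − 15.000 t); integrating gives ln(m/m₀) = −(Q_out/(Q_in−Q_out)) ln(V/V₀).
m = m₀ (V₀/V)^(Q_out/(Q_in−Q_out)) = 46.1 × (449/218.00)^(-3.6467) = 3.3068 g.
C = m/V = 3.3068/218.00 = 0.015169 g/L.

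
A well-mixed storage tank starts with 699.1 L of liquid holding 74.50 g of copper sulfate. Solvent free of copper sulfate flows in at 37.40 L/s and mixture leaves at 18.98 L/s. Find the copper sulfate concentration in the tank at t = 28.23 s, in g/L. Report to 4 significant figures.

0.03446 g/L

Total volume: dV/dt = Q_in − Q_out = 18.4200 L/s, so V(t) = 699.1 + 18.4200 t and V(28.23) = 1219.10 L.
Solute balance: dm/dt = 0 − Q_out C = −Q_out m/V(t).
dm/m = −Q_out dt/(V₀ + 18.4200 t); integrating gives ln(m/m₀) = −(Q_out/(Q_in−Q_out)) ln(V/V₀).
m = m₀ (V₀/V)^(Q_out/(Q_in−Q_out)) = 74.50 × (699.1/1219.10)^(1.03040) = 42.0064 g.
C = m/V = 42.0064/1219.10 = 0.0344570 g/L.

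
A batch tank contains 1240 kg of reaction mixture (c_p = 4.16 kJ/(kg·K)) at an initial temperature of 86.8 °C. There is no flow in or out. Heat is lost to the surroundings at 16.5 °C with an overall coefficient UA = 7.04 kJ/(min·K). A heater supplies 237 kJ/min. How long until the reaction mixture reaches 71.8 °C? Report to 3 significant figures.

Unsteady energy balance on the tank contents: M c_p dT/dt = −UA(T − T_amb) + Q̇.
τ = M c_p/UA = 732.73 min; T_ss = T_amb + Q̇/UA = 16.5 + 237/7.04 = 50.165 °C.
T(t) = T_ss + (T₀ − T_ss)e^(−t/τ); set T = 71.8:
t = −τ ln[(T − T_ss)/(T₀ − T_ss)] = −732.73 · ln(0.59056) = 385.92 min.

386 min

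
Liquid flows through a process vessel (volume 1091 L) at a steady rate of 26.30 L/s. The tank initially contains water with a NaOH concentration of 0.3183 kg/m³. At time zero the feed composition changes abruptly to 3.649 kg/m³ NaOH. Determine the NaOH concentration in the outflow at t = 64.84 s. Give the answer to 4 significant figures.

Unsteady species balance (constant V, well mixed): V dC/dt = Q(C_in − C).
So dC/dt = (C_in − C)/τ with τ = V/Q = 1091/26.30 = 41.4829 s.
C approaches C_in exponentially: C(t) = C_in + (C₀ − C_in) e^(−t/τ).
C(64.84) = 3.649 + (0.3183 − 3.649)·e^(−64.84/41.4829) = 3.649 + (-3.33070)·0.209495 = 2.95123 kg/m³.

2.951 kg/m³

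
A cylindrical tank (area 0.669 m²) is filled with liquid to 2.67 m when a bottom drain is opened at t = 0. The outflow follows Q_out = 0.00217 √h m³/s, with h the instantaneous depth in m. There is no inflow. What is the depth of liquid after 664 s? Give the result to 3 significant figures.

With no inflow, A dh/dt = −0.00217 √h.
∫ h^(−1/2) dh = −(0.00217/A) ∫ dt, giving 2√h = 2√h₀ − (0.00217/A) t.
√h = √2.67 − 0.00217·664/(2·0.669) = 1.6340 − 1.0769 = 0.55712.
h = 0.55712² = 0.31039 m.

0.310 m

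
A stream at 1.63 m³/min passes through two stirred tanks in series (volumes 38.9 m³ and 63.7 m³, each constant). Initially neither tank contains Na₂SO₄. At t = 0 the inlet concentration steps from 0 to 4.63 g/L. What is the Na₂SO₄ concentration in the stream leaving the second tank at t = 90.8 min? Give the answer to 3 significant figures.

3.63 g/L

Time constants: τᵢ = Vᵢ/Q for each well-mixed tank.
τ₁ = 38.9/1.63 = 23.865 min; τ₂ = 63.7/1.63 = 39.080 min.
Solving the cascade with C₁(0)=C₂(0)=0 gives C₂(t) = C_in[1 − (τ₁ e^(−t/τ₁) − τ₂ e^(−t/τ₂))/(τ₁ − τ₂)].
At t = 90.8: e^(−t/τ₁) = 0.022265, e^(−t/τ₂) = 0.097935.
C₂ = 4.63·[1 − (23.865·0.022265 − 39.080·0.097935)/(-15.215)] = 4.63·0.78337 = 3.6270 g/L.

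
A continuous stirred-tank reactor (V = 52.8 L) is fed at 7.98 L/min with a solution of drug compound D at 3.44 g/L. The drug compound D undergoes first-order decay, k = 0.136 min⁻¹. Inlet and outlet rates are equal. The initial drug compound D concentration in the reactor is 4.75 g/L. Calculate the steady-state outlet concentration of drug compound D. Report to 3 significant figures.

1.81 g/L

Species balance: V dC/dt = Q C_in − Q C − k V C.
At steady state: 0 = Q C_in − (Q + kV) C_ss, so C_ss = Q C_in/(Q + kV).
C_ss = 7.98·3.44/(7.98 + 0.136·52.8) = 27.451/15.161 = 1.8107 g/L.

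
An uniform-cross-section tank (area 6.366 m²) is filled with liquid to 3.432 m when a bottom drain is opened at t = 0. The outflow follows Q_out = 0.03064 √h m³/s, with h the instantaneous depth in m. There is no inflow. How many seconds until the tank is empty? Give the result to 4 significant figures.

769.8 s

Mass balance (ρ constant): A dh/dt = −0.03064 √h.
This is separable: 2 d(√h)/dt = −0.03064/A, so √h = √h₀ − (0.03064/(2A)) t.
Set h = 0: 2√h₀ = (0.03064/A) t_empty ⇒ t_empty = 2A√h₀/0.03064.
t_empty = 2·6.366·√3.432/0.03064 = 12.7320·1.85257/0.03064 = 769.806 s.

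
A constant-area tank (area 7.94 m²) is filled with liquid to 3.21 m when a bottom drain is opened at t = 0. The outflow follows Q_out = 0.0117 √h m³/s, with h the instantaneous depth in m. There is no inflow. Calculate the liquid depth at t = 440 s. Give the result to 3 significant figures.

Volume balance on the tank: A dh/dt = −0.0117 √h.
Separate and integrate: 2(√h − √h₀) = −(0.0117/A) t.
√h = √3.21 − 0.0117·440/(2·7.94) = 1.7916 − 0.32418 = 1.4675.
h = 1.4675² = 2.1535 m.

2.15 m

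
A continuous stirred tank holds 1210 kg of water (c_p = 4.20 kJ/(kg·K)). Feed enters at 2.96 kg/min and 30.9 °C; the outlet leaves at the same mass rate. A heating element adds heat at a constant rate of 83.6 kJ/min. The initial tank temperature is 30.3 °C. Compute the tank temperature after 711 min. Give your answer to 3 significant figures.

Energy balance: M c_p dT/dt = ṁ c_p (T_in − T) + 83.6.
τ = M/ṁ = 408.78 min; T_ss = T_in + Q̇/(ṁ c_p) = 30.9 + 83.6/(2.96·4.20) = 37.625 °C.
This is linear first-order; T(t) = T_ss + (T₀ − T_ss) e^(−t/τ).
T(711) = 37.625 + (-7.3246)·e^(−711/408.78) = 37.625 + (-7.3246)·0.17564 = 36.338 °C.

36.3 °C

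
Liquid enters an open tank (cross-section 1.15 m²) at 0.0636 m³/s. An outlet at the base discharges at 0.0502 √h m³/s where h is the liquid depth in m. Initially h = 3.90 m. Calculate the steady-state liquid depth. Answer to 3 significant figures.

1.61 m

Volume balance on the tank: A dh/dt = Q_in − 0.0502 √h. At steady state dh/dt = 0:
Q_in = 0.0502 √h_ss ⇒ √h_ss = 0.0636/0.0502 = 1.2669.
h_ss = 1.2669² = 1.6051 m. (Since h₀ = 3.90 m > h_ss, the level will fall toward this value.)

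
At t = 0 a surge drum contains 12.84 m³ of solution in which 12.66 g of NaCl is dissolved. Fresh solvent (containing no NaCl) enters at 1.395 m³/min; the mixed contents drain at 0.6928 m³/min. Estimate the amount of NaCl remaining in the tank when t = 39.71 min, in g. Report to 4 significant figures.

Total volume: dV/dt = Q_in − Q_out = 0.702200 m³/min, so V(t) = 12.84 + 0.702200 t and V(39.71) = 40.7244 m³.
Solute balance: dm/dt = 0 − Q_out C = −Q_out m/V(t).
Separate: dm/m = −Q_out dt/V(t) ⇒ ln(m/m₀) = −(Q_out/(Q_in−Q_out)) ln(V/V₀).
m = m₀ (V₀/V)^(Q_out/(Q_in−Q_out)) = 12.66 × (12.84/40.7244)^(0.986614) = 4.05373 g.

4.054 g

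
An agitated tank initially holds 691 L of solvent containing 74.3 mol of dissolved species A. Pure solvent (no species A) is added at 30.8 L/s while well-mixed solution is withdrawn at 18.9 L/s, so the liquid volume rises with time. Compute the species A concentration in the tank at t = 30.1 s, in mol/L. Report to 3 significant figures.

Total volume: dV/dt = Q_in − Q_out = 11.900 L/s, so V(t) = 691 + 11.900 t and V(30.1) = 1049.2 L.
Solute balance: dm/dt = 0 − Q_out C = −Q_out m/V(t).
dm/m = −Q_out dt/(V₀ + 11.900 t); integrating gives ln(m/m₀) = −(Q_out/(Q_in−Q_out)) ln(V/V₀).
m = m₀ (V₀/V)^(Q_out/(Q_in−Q_out)) = 74.3 × (691/1049.2)^(1.5882) = 38.276 mol.
C = m/V = 38.276/1049.2 = 0.036481 mol/L.

0.0365 mol/L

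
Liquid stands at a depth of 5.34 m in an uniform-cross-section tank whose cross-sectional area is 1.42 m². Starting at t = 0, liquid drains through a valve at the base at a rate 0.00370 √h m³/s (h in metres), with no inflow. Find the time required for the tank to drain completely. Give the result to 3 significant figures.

With no inflow, A dh/dt = −0.00370 √h.
This is separable: 2 d(√h)/dt = −0.00370/A, so √h = √h₀ − (0.00370/(2A)) t.
Tank is empty when √h = 0: t_empty = 2A√h₀/0.00370.
t_empty = 2·1.42·√5.34/0.00370 = 2.8400·2.3108/0.00370 = 1773.7 s.

1770 s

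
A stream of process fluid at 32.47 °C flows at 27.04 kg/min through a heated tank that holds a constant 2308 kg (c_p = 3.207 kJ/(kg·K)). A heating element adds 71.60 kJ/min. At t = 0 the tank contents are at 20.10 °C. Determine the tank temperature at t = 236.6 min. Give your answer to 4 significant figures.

First-law balance (no shaft work): M c_p dT/dt = ṁ c_p (T_in − T) + 71.60.
Rearrange: dT/dt = (T_ss − T)/τ with τ = M/ṁ = 85.3550 min and T_ss = T_in + Q̇/(ṁ c_p) = 33.2957 °C.
T approaches T_ss exponentially: T(t) = T_ss + (T₀ − T_ss) e^(−t/τ).
T(236.6) = 33.2957 + (-13.1957)·e^(−236.6/85.3550) = 33.2957 + (-13.1957)·0.0625398 = 32.4704 °C.

32.47 °C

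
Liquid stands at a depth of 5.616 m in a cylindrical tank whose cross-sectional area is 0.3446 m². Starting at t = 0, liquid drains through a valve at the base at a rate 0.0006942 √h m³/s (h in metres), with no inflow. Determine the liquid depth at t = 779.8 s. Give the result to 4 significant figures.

Volume balance on the tank: A dh/dt = −0.0006942 √h.
∫ h^(−1/2) dh = −(0.0006942/A) ∫ dt, giving 2√h = 2√h₀ − (0.0006942/A) t.
√h = √5.616 − 0.0006942·779.8/(2·0.3446) = 2.36981 − 0.785457 = 1.58435.
h = 1.58435² = 2.51017 m.

2.510 m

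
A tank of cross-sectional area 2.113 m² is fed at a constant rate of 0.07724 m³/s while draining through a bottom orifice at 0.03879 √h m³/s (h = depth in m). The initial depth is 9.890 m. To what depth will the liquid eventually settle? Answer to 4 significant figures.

A dh/dt = Q_in − 0.03879 √h. Steady state requires inflow = outflow:
Q_in = 0.03879 √h_ss ⇒ √h_ss = 0.07724/0.03879 = 1.99123.
h_ss = 1.99123² = 3.96502 m. (Since h₀ = 9.890 m > h_ss, the level will fall toward this value.)

3.965 m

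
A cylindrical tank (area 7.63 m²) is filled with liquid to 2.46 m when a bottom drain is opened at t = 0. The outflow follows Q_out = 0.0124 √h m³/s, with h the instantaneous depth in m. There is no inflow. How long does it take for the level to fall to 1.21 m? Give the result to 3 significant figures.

With no inflow, A dh/dt = −0.0124 √h.
∫ h^(−1/2) dh = −(0.0124/A) ∫ dt, giving 2√h = 2√h₀ − (0.0124/A) t.
t = 2A(√h₀ − √h)/0.0124 = 2·7.63·(√2.46 − √1.21)/0.0124
  = 15.260 × (1.5684 − 1.1000) / 0.0124 = 576.48 s.

576 s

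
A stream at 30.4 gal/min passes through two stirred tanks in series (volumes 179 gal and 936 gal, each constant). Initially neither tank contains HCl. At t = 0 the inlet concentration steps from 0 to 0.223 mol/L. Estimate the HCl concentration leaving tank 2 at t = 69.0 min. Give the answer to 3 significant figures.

Each tank obeys Vᵢ dCᵢ/dt = Q(Cᵢ₋₁ − Cᵢ), so τᵢ = Vᵢ/Q.
τ₁ = 179/30.4 = 5.8882 min; τ₂ = 936/30.4 = 30.789 min.
Solving the cascade with C₁(0)=C₂(0)=0 gives C₂(t) = C_in[1 − (τ₁ e^(−t/τ₁) − τ₂ e^(−t/τ₂))/(τ₁ − τ₂)].
At t = 69.0: e^(−t/τ₁) = 8.1423e-06, e^(−t/τ₂) = 0.10635.
C₂ = 0.223·[1 − (5.8882·8.1423e-06 − 30.789·0.10635)/(-24.901)] = 0.223·0.86851 = 0.19368 mol/L.

0.194 mol/L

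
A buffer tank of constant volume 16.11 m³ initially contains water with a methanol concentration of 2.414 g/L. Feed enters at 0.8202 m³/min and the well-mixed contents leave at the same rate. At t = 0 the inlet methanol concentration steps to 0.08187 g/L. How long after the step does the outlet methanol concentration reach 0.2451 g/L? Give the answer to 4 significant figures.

52.23 min

Species balance on the tank: V dC/dt = Q(C_in − C), so τ = V/Q = 19.6416 min.
C(t) = C_in + (C₀ − C_in) e^(−t/τ). Set C = 0.2451 and solve for t:
e^(−t/τ) = (C − C_in)/(C₀ − C_in) = (0.2451 − 0.08187)/(2.414 − 0.08187) = 0.0699918
t = −τ ln(…) = 19.6416 × 2.65938 = 52.2343 min.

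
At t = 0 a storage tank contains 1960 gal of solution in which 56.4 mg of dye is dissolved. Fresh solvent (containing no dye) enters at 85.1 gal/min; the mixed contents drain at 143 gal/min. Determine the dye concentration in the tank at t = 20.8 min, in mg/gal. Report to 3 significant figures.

0.00709 mg/gal

Total volume: dV/dt = Q_in − Q_out = -57.900 gal/min, so V(t) = 1960 − 57.900 t and V(20.8) = 755.68 gal.
No dye enters, so dm/dt = −Q_out · (m/V).
Separate: dm/m = −Q_out dt/V(t) ⇒ ln(m/m₀) = −(Q_out/(Q_in−Q_out)) ln(V/V₀).
m = m₀ (V₀/V)^(Q_out/(Q_in−Q_out)) = 56.4 × (1960/755.68)^(-2.4698) = 5.3579 mg.
C = m/V = 5.3579/755.68 = 0.0070902 mg/gal.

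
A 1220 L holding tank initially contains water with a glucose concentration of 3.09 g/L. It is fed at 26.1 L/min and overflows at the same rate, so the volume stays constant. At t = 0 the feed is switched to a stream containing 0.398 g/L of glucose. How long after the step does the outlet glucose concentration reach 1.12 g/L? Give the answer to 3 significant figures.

61.5 min

Species balance: V dC/dt = Q(C_in − C) ⇒ τ = V/Q = 46.743 min.
C(t) = C_in + (C₀ − C_in) e^(−t/τ). Set C = 1.12 and solve for t:
e^(−t/τ) = (C − C_in)/(C₀ − C_in) = (1.12 − 0.398)/(3.09 − 0.398) = 0.26820
t = −τ ln(…) = 46.743 × 1.3160 = 61.515 min.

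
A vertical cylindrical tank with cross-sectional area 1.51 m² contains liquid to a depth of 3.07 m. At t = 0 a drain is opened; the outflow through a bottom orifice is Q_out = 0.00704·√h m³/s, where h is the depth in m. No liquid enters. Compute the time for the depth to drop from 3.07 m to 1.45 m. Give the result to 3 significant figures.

Unsteady balance on liquid volume: A dh/dt = −0.00704 √h.
This is separable: 2 d(√h)/dt = −0.00704/A, so √h = √h₀ − (0.00704/(2A)) t.
t = 2A(√h₀ − √h)/0.00704 = 2·1.51·(√3.07 − √1.45)/0.00704
  = 3.0200 × (1.7521 − 1.2042) / 0.00704 = 235.07 s.

235 s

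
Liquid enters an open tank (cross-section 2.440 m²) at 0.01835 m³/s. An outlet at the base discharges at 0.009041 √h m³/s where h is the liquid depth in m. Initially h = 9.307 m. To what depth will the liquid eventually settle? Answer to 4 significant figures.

Volume balance on the tank: A dh/dt = Q_in − 0.009041 √h. At steady state dh/dt = 0:
Q_in = 0.009041 √h_ss ⇒ √h_ss = 0.01835/0.009041 = 2.02964.
h_ss = 2.02964² = 4.11945 m. (Since h₀ = 9.307 m > h_ss, the level will fall toward this value.)

4.119 m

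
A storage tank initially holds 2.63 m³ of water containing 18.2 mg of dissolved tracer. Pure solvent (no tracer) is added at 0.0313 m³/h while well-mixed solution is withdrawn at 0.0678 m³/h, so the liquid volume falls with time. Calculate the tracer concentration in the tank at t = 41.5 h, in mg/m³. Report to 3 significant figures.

3.32 mg/m³

Let m(t) be the amount of tracer. Volume: V(t) = V₀ + (Q_in − Q_out) t = 2.63 − 0.036500 t; V(41.5) = 1.1153 m³.
Species balance (pure solvent in): dm/dt = −Q_out · m/V(t).
dm/m = −Q_out dt/(V₀ − 0.036500 t); integrating gives ln(m/m₀) = −(Q_out/(Q_in−Q_out)) ln(V/V₀).
m = m₀ (V₀/V)^(Q_out/(Q_in−Q_out)) = 18.2 × (2.63/1.1153)^(-1.8575) = 3.6982 mg.
C = m/V = 3.6982/1.1153 = 3.3160 mg/m³.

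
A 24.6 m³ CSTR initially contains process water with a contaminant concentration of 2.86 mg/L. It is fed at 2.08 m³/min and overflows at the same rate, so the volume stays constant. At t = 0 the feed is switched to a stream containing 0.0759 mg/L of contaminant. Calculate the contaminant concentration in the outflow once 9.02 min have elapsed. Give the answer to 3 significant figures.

Unsteady species balance (constant V, well mixed): V dC/dt = Q(C_in − C).
Rewrite as dC/dt + C/τ = C_in/τ, τ = V/Q = 11.827 min.
C approaches C_in exponentially: C(t) = C_in + (C₀ − C_in) e^(−t/τ).
C(9.02) = 0.0759 + (2.86 − 0.0759)·e^(−9.02/11.827) = 0.0759 + (2.7841)·0.46642 = 1.3745 mg/L.

1.37 mg/L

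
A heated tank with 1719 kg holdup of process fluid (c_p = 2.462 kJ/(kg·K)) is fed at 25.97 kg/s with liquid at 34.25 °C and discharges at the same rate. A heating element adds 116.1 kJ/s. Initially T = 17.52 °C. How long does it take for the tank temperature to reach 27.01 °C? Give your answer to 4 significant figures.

M c_p dT/dt = ṁ c_p (T_in − T) + Q̇.
τ = M/ṁ = 66.1918 s; T_ss = T_in + Q̇/(ṁ c_p) = 36.0658 °C.
T(t) = T_ss + (T₀ − T_ss) e^(−t/τ). Set T = 27.01:
e^(−t/τ) = (27.01 − 36.0658)/(17.52 − 36.0658) = 0.488294
t = −66.1918 · ln(0.488294) = 47.4487 s.

47.45 s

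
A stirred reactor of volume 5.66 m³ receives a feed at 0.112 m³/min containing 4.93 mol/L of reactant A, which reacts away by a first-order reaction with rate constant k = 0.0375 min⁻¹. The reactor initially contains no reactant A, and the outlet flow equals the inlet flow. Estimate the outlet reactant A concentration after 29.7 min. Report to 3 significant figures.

V dC/dt = Q(C_in − C) − k V C.
This is linear with rate a = Q/V + k = 0.057288 min⁻¹.
C_ss = Q C_in/(Q + kV) = 1.7029 mol/L; C(t) = C_ss + (C₀ − C_ss) e^(−a t).
C(29.7) = 1.7029 + (-1.7029)·e^(−0.057288·29.7) = 1.7029 + (-1.7029)·0.18242 = 1.3922 mol/L.

1.39 mol/L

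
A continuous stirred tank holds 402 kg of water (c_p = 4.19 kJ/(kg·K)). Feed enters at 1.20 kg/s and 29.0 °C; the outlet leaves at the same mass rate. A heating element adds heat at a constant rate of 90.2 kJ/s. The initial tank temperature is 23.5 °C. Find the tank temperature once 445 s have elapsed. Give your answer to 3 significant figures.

Energy balance: M c_p dT/dt = ṁ c_p (T_in − T) + 90.2.
τ = M/ṁ = 335.00 s; T_ss = T_in + Q̇/(ṁ c_p) = 29.0 + 90.2/(1.20·4.19) = 46.940 °C.
Solution: T(t) = T_ss + (T₀ − T_ss) e^(−t/τ).
T(445) = 46.940 + (-23.440)·e^(−445/335.00) = 46.940 + (-23.440)·0.26491 = 40.730 °C.

40.7 °C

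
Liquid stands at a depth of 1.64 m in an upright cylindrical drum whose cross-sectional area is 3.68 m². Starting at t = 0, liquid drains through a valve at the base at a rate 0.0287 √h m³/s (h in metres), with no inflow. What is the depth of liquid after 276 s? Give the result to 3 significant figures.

With no inflow, A dh/dt = −0.0287 √h.
Separate and integrate: 2(√h − √h₀) = −(0.0287/A) t.
√h = √1.64 − 0.0287·276/(2·3.68) = 1.2806 − 1.0762 = 0.20437.
h = 0.20437² = 0.041769 m.

0.0418 m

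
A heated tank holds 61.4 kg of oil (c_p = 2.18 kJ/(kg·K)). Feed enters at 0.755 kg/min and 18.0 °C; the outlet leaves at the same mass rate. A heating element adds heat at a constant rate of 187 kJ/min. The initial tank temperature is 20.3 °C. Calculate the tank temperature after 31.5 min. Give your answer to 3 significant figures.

56.0 °C

M c_p dT/dt = ṁ c_p (T_in − T) + Q̇.
Rearrange: dT/dt = (T_ss − T)/τ with τ = M/ṁ = 81.325 min and T_ss = T_in + Q̇/(ṁ c_p) = 131.62 °C.
This is linear first-order; T(t) = T_ss + (T₀ − T_ss) e^(−t/τ).
T(31.5) = 131.62 + (-111.32)·e^(−31.5/81.325) = 131.62 + (-111.32)·0.67886 = 56.048 °C.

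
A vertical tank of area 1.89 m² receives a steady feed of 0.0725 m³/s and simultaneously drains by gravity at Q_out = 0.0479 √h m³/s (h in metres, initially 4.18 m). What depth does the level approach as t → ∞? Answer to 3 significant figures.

A dh/dt = Q_in − 0.0479 √h. Steady state requires inflow = outflow:
Q_in = 0.0479 √h_ss ⇒ √h_ss = 0.0725/0.0479 = 1.5136.
h_ss = 1.5136² = 2.2909 m. (Since h₀ = 4.18 m > h_ss, the level will fall toward this value.)

2.29 m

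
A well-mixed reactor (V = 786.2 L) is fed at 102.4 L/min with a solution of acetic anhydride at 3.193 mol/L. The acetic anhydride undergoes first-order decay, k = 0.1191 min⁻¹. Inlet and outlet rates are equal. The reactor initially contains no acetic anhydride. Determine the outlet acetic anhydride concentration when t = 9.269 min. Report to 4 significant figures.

1.503 mol/L

Accumulation = in − out − consumed: V dC/dt = Q C_in − Q C − k V C.
dC/dt = (Q/V) C_in − (Q/V + k) C; effective rate a = Q/V + k = 0.130247 + 0.1191 = 0.249347 min⁻¹.
C_ss = Q C_in/(Q + kV) = 1.66787 mol/L; C(t) = C_ss + (C₀ − C_ss) e^(−a t).
C(9.269) = 1.66787 + (-1.66787)·e^(−0.249347·9.269) = 1.66787 + (-1.66787)·0.0991427 = 1.50251 mol/L.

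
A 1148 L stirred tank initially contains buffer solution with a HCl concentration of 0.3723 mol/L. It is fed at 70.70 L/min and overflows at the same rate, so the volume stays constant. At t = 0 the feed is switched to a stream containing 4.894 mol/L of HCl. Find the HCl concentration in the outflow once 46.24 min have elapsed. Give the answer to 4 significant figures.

Mass balance on the solute (V constant): V dC/dt = Q(C_in − C).
So dC/dt = (C_in − C)/τ with τ = V/Q = 1148/70.70 = 16.2376 min.
Solution: C(t) = C_in + (C₀ − C_in) e^(−t/τ).
C(46.24) = 4.894 + (0.3723 − 4.894)·e^(−46.24/16.2376) = 4.894 + (-4.52170)·0.0579771 = 4.63184 mol/L.

4.632 mol/L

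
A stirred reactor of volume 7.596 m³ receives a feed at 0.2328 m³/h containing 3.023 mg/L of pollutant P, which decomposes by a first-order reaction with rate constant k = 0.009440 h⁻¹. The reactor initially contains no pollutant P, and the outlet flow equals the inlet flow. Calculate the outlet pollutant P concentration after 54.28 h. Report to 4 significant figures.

Accumulation = in − out − consumed: V dC/dt = Q C_in − Q C − k V C.
dC/dt = (Q/V) C_in − (Q/V + k) C; effective rate a = Q/V + k = 0.0306477 + 0.009440 = 0.0400877 h⁻¹.
C_ss = Q C_in/(Q + kV) = 2.31113 mg/L; C(t) = C_ss + (C₀ − C_ss) e^(−a t).
C(54.28) = 2.31113 + (-2.31113)·e^(−0.0400877·54.28) = 2.31113 + (-2.31113)·0.113499 = 2.04882 mg/L.

2.049 mg/L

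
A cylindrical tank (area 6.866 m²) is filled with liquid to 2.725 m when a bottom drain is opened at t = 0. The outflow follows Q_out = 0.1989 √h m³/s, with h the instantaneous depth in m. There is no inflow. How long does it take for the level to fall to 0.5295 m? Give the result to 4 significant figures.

63.73 s

A dh/dt = −Q_out = −0.1989 √h.
This is separable: 2 d(√h)/dt = −0.1989/A, so √h = √h₀ − (0.1989/(2A)) t.
t = 2A(√h₀ − √h)/0.1989 = 2·6.866·(√2.725 − √0.5295)/0.1989
  = 13.7320 × (1.65076 − 0.727668) / 0.1989 = 63.7299 s.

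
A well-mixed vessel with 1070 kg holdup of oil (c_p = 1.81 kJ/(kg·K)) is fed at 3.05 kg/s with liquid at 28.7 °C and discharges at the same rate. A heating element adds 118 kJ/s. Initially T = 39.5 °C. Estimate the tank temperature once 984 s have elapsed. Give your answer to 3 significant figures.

M c_p dT/dt = ṁ c_p (T_in − T) + Q̇.
Rearrange: dT/dt = (T_ss − T)/τ with τ = M/ṁ = 350.82 s and T_ss = T_in + Q̇/(ṁ c_p) = 50.075 °C.
Solution: T(t) = T_ss + (T₀ − T_ss) e^(−t/τ).
T(984) = 50.075 + (-10.575)·e^(−984/350.82) = 50.075 + (-10.575)·0.060515 = 49.435 °C.

49.4 °C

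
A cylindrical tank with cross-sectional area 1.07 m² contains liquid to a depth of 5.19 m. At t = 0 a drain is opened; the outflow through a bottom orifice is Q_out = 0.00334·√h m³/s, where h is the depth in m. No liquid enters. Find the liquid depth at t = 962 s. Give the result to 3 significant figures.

0.603 m

With no inflow, A dh/dt = −0.00334 √h.
Separate and integrate: 2(√h − √h₀) = −(0.00334/A) t.
√h = √5.19 − 0.00334·962/(2·1.07) = 2.2782 − 1.5014 = 0.77672.
h = 0.77672² = 0.60329 m.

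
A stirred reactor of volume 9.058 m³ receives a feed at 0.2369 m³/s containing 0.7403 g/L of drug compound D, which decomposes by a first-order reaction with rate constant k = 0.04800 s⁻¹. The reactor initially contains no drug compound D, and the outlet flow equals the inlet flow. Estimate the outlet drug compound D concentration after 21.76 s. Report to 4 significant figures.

Species balance: V dC/dt = Q C_in − Q C − k V C.
This is linear with rate a = Q/V + k = 0.0741537 s⁻¹.
C_ss = Q C_in/(Q + kV) = 0.261101 g/L; C(t) = C_ss + (C₀ − C_ss) e^(−a t).
C(21.76) = 0.261101 + (-0.261101)·e^(−0.0741537·21.76) = 0.261101 + (-0.261101)·0.199172 = 0.209097 g/L.

0.2091 g/L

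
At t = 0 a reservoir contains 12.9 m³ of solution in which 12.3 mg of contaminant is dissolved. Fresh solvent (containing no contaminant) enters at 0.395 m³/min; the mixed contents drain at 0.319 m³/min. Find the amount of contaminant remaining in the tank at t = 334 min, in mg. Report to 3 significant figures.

Let m(t) be the amount of contaminant. Volume: V(t) = V₀ + (Q_in − Q_out) t = 12.9 + 0.076000 t; V(334) = 38.284 m³.
Solute balance: dm/dt = 0 − Q_out C = −Q_out m/V(t).
dm/m = −Q_out dt/(V₀ + 0.076000 t); integrating gives ln(m/m₀) = −(Q_out/(Q_in−Q_out)) ln(V/V₀).
m = m₀ (V₀/V)^(Q_out/(Q_in−Q_out)) = 12.3 × (12.9/38.284)^(4.1974) = 0.12792 mg.

0.128 mg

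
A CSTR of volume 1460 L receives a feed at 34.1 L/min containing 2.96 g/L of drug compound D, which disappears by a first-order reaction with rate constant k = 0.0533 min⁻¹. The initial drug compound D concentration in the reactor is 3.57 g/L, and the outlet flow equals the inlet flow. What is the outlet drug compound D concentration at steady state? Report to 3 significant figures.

0.902 g/L

V dC/dt = Q(C_in − C) − k V C.
At steady state: 0 = Q C_in − (Q + kV) C_ss, so C_ss = Q C_in/(Q + kV).
C_ss = 34.1·2.96/(34.1 + 0.0533·1460) = 100.94/111.92 = 0.90187 g/L.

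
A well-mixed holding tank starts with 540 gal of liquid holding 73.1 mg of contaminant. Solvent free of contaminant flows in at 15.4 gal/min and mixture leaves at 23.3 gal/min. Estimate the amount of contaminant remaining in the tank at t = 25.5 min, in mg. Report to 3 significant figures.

18.4 mg

Total volume: dV/dt = Q_in − Q_out = -7.9000 gal/min, so V(t) = 540 − 7.9000 t and V(25.5) = 338.55 gal.
Solute balance: dm/dt = 0 − Q_out C = −Q_out m/V(t).
dm/m = −Q_out dt/(V₀ − 7.9000 t); integrating gives ln(m/m₀) = −(Q_out/(Q_in−Q_out)) ln(V/V₀).
m = m₀ (V₀/V)^(Q_out/(Q_in−Q_out)) = 73.1 × (540/338.55)^(-2.9494) = 18.445 mg.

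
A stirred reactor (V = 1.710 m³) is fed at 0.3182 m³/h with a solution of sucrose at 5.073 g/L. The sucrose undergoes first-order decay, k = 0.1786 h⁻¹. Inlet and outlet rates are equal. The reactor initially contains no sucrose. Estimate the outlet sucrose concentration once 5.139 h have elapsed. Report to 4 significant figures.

2.191 g/L

Accumulation = in − out − consumed: V dC/dt = Q C_in − Q C − k V C.
This is linear with rate a = Q/V + k = 0.364682 h⁻¹.
C_ss = Q C_in/(Q + kV) = 2.58854 g/L; C(t) = C_ss + (C₀ − C_ss) e^(−a t).
C(5.139) = 2.58854 + (-2.58854)·e^(−0.364682·5.139) = 2.58854 + (-2.58854)·0.153493 = 2.19122 g/L.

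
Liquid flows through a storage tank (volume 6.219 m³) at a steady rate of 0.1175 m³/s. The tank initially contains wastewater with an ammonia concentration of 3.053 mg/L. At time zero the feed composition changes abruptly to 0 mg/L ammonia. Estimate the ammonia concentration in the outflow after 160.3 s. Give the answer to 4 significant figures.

0.1477 mg/L

Transient balance on the dissolved component: V dC/dt = Q(C_in − C).
Rewrite as dC/dt + C/τ = C_in/τ, τ = V/Q = 52.9277 s.
Integrating: C(t) = C_in + (C₀ − C_in) e^(−t/τ).
C(160.3) = 0 + (3.053 − 0)·e^(−160.3/52.9277) = 0 + (3.05300)·0.0483803 = 0.147705 mg/L.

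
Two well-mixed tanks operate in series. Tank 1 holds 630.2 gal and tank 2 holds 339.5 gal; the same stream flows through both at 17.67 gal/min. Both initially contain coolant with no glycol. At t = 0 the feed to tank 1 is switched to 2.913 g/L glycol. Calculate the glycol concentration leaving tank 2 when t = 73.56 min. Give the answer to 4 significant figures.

2.184 g/L

Each tank obeys Vᵢ dCᵢ/dt = Q(Cᵢ₋₁ − Cᵢ), so τᵢ = Vᵢ/Q.
τ₁ = 630.2/17.67 = 35.6650 min; τ₂ = 339.5/17.67 = 19.2134 min.
Solving the cascade with C₁(0)=C₂(0)=0 gives C₂(t) = C_in[1 − (τ₁ e^(−t/τ₁) − τ₂ e^(−t/τ₂))/(τ₁ − τ₂)].
At t = 73.56: e^(−t/τ₁) = 0.127132, e^(−t/τ₂) = 0.0217403.
C₂ = 2.913·[1 − (35.6650·0.127132 − 19.2134·0.0217403)/(16.4516)] = 2.913·0.749784 = 2.18412 g/L.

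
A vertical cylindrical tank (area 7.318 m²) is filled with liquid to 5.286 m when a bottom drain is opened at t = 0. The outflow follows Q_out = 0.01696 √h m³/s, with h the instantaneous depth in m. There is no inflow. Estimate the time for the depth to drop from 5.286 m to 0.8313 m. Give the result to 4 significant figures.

With no inflow, A dh/dt = −0.01696 √h.
∫ h^(−1/2) dh = −(0.01696/A) ∫ dt, giving 2√h = 2√h₀ − (0.01696/A) t.
t = 2A(√h₀ − √h)/0.01696 = 2·7.318·(√5.286 − √0.8313)/0.01696
  = 14.6360 × (2.29913 − 0.911757) / 0.01696 = 1197.26 s.

1197 s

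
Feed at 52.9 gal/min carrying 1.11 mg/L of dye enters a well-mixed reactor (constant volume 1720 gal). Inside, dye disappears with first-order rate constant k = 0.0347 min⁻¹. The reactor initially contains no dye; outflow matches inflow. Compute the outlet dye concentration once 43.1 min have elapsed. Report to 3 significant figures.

0.491 mg/L

Accumulation = in − out − consumed: V dC/dt = Q C_in − Q C − k V C.
dC/dt = (Q/V) C_in − (Q/V + k) C; effective rate a = Q/V + k = 0.030756 + 0.0347 = 0.065456 min⁻¹.
C_ss = Q C_in/(Q + kV) = 0.52156 mg/L; C(t) = C_ss + (C₀ − C_ss) e^(−a t).
C(43.1) = 0.52156 + (-0.52156)·e^(−0.065456·43.1) = 0.52156 + (-0.52156)·0.059538 = 0.49050 mg/L.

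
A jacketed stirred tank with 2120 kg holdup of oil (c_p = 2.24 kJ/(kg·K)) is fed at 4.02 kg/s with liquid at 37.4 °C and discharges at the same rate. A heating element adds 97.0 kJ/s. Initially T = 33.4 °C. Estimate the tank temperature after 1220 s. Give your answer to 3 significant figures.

46.7 °C

M c_p dT/dt = ṁ c_p (T_in − T) + Q̇.
Rearrange: dT/dt = (T_ss − T)/τ with τ = M/ṁ = 527.36 s and T_ss = T_in + Q̇/(ṁ c_p) = 48.172 °C.
T approaches T_ss exponentially: T(t) = T_ss + (T₀ − T_ss) e^(−t/τ).
T(1220) = 48.172 + (-14.772)·e^(−1220/527.36) = 48.172 + (-14.772)·0.098925 = 46.711 °C.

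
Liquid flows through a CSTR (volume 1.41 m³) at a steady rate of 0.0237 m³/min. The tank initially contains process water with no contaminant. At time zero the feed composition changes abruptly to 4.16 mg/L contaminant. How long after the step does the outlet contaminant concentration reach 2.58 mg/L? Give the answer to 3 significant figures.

Species balance on the tank: V dC/dt = Q(C_in − C), so τ = V/Q = 59.494 min.
C(t) = C_in + (C₀ − C_in) e^(−t/τ). Set C = 2.58 and solve for t:
e^(−t/τ) = (C − C_in)/(C₀ − C_in) = (2.58 − 4.16)/(0 − 4.16) = 0.37981
t = −τ ln(…) = 59.494 × 0.96809 = 57.595 min.

57.6 min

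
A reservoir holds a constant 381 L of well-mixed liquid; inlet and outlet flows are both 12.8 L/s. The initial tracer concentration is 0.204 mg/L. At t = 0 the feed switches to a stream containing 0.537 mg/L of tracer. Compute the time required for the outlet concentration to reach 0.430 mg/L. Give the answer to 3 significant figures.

33.8 s

Unsteady species balance (constant V, well mixed): V dC/dt = Q(C_in − C), so τ = V/Q = 29.766 s.
C(t) = C_in + (C₀ − C_in) e^(−t/τ). Set C = 0.430 and solve for t:
e^(−t/τ) = (C − C_in)/(C₀ − C_in) = (0.430 − 0.537)/(0.204 − 0.537) = 0.32132
t = −τ ln(…) = 29.766 × 1.1353 = 33.793 s.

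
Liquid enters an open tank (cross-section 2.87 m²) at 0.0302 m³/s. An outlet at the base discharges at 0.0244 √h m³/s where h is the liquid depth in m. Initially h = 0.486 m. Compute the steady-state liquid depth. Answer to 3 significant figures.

A dh/dt = Q_in − 0.0244 √h. Steady state requires inflow = outflow:
Q_in = 0.0244 √h_ss ⇒ √h_ss = 0.0302/0.0244 = 1.2377.
h_ss = 1.2377² = 1.5319 m. (Since h₀ = 0.486 m < h_ss, the level will rise toward this value.)

1.53 m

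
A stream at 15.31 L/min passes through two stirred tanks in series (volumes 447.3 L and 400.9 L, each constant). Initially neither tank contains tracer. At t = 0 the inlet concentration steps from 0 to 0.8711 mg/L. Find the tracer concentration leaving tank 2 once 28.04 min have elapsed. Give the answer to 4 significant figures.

0.2344 mg/L

Time constants: τᵢ = Vᵢ/Q for each well-mixed tank.
τ₁ = 447.3/15.31 = 29.2162 min; τ₂ = 400.9/15.31 = 26.1855 min.
Solving the cascade with C₁(0)=C₂(0)=0 gives C₂(t) = C_in[1 − (τ₁ e^(−t/τ₁) − τ₂ e^(−t/τ₂))/(τ₁ − τ₂)].
At t = 28.04: e^(−t/τ₁) = 0.382992, e^(−t/τ₂) = 0.342727.
C₂ = 0.8711·[1 − (29.2162·0.382992 − 26.1855·0.342727)/(3.03070)] = 0.8711·0.269115 = 0.234426 mg/L.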